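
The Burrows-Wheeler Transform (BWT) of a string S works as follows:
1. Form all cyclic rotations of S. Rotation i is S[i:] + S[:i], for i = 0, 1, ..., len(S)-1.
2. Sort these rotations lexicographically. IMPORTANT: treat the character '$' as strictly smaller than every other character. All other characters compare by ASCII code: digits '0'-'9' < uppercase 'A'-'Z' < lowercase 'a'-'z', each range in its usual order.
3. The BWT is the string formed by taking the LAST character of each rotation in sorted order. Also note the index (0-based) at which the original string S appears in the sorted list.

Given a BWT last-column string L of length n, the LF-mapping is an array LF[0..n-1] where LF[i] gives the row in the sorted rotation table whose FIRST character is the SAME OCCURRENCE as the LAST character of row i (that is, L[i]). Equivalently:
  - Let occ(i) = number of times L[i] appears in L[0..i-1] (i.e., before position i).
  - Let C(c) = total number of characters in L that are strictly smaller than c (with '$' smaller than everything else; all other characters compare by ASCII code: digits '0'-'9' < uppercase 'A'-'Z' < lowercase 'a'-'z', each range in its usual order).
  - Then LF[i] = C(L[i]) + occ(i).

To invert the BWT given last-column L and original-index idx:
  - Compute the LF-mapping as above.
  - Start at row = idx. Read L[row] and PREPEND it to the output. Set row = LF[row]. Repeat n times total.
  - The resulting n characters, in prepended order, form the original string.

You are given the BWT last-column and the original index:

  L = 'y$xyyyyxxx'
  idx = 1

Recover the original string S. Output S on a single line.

LF mapping: 5 0 1 6 7 8 9 2 3 4
Walk LF starting at row 1, prepending L[row]:
  step 1: row=1, L[1]='$', prepend. Next row=LF[1]=0
  step 2: row=0, L[0]='y', prepend. Next row=LF[0]=5
  step 3: row=5, L[5]='y', prepend. Next row=LF[5]=8
  step 4: row=8, L[8]='x', prepend. Next row=LF[8]=3
  step 5: row=3, L[3]='y', prepend. Next row=LF[3]=6
  step 6: row=6, L[6]='y', prepend. Next row=LF[6]=9
  step 7: row=9, L[9]='x', prepend. Next row=LF[9]=4
  step 8: row=4, L[4]='y', prepend. Next row=LF[4]=7
  step 9: row=7, L[7]='x', prepend. Next row=LF[7]=2
  step 10: row=2, L[2]='x', prepend. Next row=LF[2]=1
Reversed output: xxyxyyxyy$

Answer: xxyxyyxyy$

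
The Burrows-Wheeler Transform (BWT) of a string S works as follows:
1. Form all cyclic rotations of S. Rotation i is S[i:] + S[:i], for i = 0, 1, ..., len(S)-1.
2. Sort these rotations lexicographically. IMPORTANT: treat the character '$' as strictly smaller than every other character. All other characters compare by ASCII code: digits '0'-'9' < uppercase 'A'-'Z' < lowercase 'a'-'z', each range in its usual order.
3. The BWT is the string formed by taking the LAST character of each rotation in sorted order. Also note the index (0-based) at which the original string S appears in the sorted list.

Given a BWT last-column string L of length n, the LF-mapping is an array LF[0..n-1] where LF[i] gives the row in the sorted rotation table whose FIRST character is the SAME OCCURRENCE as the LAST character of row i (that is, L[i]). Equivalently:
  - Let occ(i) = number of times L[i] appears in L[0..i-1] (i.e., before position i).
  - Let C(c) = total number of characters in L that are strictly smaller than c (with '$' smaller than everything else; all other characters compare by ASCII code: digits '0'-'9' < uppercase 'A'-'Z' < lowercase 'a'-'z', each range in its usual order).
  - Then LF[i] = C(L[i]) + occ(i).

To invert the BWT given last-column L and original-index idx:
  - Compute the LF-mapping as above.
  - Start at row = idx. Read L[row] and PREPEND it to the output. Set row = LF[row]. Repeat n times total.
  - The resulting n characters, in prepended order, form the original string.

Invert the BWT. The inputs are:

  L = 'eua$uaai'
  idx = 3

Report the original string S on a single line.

Answer: auaaiue$

Derivation:
LF mapping: 4 6 1 0 7 2 3 5
Walk LF starting at row 3, prepending L[row]:
  step 1: row=3, L[3]='$', prepend. Next row=LF[3]=0
  step 2: row=0, L[0]='e', prepend. Next row=LF[0]=4
  step 3: row=4, L[4]='u', prepend. Next row=LF[4]=7
  step 4: row=7, L[7]='i', prepend. Next row=LF[7]=5
  step 5: row=5, L[5]='a', prepend. Next row=LF[5]=2
  step 6: row=2, L[2]='a', prepend. Next row=LF[2]=1
  step 7: row=1, L[1]='u', prepend. Next row=LF[1]=6
  step 8: row=6, L[6]='a', prepend. Next row=LF[6]=3
Reversed output: auaaiue$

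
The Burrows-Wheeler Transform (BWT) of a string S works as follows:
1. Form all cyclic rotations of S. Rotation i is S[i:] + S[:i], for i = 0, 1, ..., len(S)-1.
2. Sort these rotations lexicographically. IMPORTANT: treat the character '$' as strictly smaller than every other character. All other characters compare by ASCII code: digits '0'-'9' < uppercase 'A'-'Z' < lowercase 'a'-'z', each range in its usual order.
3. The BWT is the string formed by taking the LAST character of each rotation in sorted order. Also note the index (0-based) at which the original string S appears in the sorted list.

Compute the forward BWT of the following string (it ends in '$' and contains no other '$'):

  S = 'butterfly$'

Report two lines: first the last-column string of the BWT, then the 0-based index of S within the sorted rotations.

All 10 rotations (rotation i = S[i:]+S[:i]):
  rot[0] = butterfly$
  rot[1] = utterfly$b
  rot[2] = tterfly$bu
  rot[3] = terfly$but
  rot[4] = erfly$butt
  rot[5] = rfly$butte
  rot[6] = fly$butter
  rot[7] = ly$butterf
  rot[8] = y$butterfl
  rot[9] = $butterfly
Sorted (with $ < everything):
  sorted[0] = $butterfly  (last char: 'y')
  sorted[1] = butterfly$  (last char: '$')
  sorted[2] = erfly$butt  (last char: 't')
  sorted[3] = fly$butter  (last char: 'r')
  sorted[4] = ly$butterf  (last char: 'f')
  sorted[5] = rfly$butte  (last char: 'e')
  sorted[6] = terfly$but  (last char: 't')
  sorted[7] = tterfly$bu  (last char: 'u')
  sorted[8] = utterfly$b  (last char: 'b')
  sorted[9] = y$butterfl  (last char: 'l')
Last column: y$trfetubl
Original string S is at sorted index 1

Answer: y$trfetubl
1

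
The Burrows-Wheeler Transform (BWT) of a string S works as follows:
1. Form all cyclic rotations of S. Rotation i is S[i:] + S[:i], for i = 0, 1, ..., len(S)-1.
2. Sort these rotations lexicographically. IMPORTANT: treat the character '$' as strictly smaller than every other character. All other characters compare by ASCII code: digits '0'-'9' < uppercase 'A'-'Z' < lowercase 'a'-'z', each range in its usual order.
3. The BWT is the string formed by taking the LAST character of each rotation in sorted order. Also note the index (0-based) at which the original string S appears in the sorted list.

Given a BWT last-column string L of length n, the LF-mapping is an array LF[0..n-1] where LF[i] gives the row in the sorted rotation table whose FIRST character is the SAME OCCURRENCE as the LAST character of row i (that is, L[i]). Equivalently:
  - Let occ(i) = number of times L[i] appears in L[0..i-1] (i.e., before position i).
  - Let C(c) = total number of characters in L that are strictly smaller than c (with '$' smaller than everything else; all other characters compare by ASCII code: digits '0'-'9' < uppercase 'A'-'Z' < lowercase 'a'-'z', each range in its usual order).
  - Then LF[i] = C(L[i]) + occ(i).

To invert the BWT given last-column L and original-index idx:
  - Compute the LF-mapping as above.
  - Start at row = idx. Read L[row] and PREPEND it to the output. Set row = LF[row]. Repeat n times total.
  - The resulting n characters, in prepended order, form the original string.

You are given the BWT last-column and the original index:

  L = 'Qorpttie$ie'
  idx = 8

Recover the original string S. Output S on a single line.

Answer: repetitioQ$

Derivation:
LF mapping: 1 6 8 7 9 10 4 2 0 5 3
Walk LF starting at row 8, prepending L[row]:
  step 1: row=8, L[8]='$', prepend. Next row=LF[8]=0
  step 2: row=0, L[0]='Q', prepend. Next row=LF[0]=1
  step 3: row=1, L[1]='o', prepend. Next row=LF[1]=6
  step 4: row=6, L[6]='i', prepend. Next row=LF[6]=4
  step 5: row=4, L[4]='t', prepend. Next row=LF[4]=9
  step 6: row=9, L[9]='i', prepend. Next row=LF[9]=5
  step 7: row=5, L[5]='t', prepend. Next row=LF[5]=10
  step 8: row=10, L[10]='e', prepend. Next row=LF[10]=3
  step 9: row=3, L[3]='p', prepend. Next row=LF[3]=7
  step 10: row=7, L[7]='e', prepend. Next row=LF[7]=2
  step 11: row=2, L[2]='r', prepend. Next row=LF[2]=8
Reversed output: repetitioQ$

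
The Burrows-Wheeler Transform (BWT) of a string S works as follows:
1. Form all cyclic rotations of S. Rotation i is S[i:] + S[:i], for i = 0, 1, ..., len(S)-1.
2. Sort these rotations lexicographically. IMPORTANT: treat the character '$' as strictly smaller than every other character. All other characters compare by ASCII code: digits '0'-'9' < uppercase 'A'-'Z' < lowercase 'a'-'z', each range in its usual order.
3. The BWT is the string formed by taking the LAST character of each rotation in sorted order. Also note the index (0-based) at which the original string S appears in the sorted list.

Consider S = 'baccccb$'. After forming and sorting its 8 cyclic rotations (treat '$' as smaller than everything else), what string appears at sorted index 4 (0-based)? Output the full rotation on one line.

Answer: cb$baccc

Derivation:
All 8 rotations (rotation i = S[i:]+S[:i]):
  rot[0] = baccccb$
  rot[1] = accccb$b
  rot[2] = ccccb$ba
  rot[3] = cccb$bac
  rot[4] = ccb$bacc
  rot[5] = cb$baccc
  rot[6] = b$bacccc
  rot[7] = $baccccb
Sorted (with $ < everything):
  sorted[0] = $baccccb
  sorted[1] = accccb$b
  sorted[2] = b$bacccc
  sorted[3] = baccccb$
  sorted[4] = cb$baccc
  sorted[5] = ccb$bacc
  sorted[6] = cccb$bac
  sorted[7] = ccccb$ba
sorted[4] = cb$baccc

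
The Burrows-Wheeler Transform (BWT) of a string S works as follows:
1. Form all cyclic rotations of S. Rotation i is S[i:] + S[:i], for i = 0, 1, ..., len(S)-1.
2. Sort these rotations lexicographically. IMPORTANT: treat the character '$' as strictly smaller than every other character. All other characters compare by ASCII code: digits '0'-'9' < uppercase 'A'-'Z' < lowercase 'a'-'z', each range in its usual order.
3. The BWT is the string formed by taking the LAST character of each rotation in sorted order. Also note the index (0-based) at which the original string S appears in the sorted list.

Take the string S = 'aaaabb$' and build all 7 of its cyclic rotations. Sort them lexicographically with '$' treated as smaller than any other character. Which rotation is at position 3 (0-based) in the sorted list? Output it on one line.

All 7 rotations (rotation i = S[i:]+S[:i]):
  rot[0] = aaaabb$
  rot[1] = aaabb$a
  rot[2] = aabb$aa
  rot[3] = abb$aaa
  rot[4] = bb$aaaa
  rot[5] = b$aaaab
  rot[6] = $aaaabb
Sorted (with $ < everything):
  sorted[0] = $aaaabb
  sorted[1] = aaaabb$
  sorted[2] = aaabb$a
  sorted[3] = aabb$aa
  sorted[4] = abb$aaa
  sorted[5] = b$aaaab
  sorted[6] = bb$aaaa
sorted[3] = aabb$aa

Answer: aabb$aa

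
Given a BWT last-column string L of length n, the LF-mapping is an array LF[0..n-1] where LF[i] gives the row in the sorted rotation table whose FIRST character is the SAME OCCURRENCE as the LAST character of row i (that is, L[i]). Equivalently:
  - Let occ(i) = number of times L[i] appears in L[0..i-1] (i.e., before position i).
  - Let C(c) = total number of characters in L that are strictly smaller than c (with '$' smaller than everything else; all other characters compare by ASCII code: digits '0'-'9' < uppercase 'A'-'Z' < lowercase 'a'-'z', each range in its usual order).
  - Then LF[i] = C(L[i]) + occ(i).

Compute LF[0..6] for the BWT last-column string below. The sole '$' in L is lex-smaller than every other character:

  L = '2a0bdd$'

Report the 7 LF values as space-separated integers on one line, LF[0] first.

Char counts: '$':1, '0':1, '2':1, 'a':1, 'b':1, 'd':2
C (first-col start): C('$')=0, C('0')=1, C('2')=2, C('a')=3, C('b')=4, C('d')=5
L[0]='2': occ=0, LF[0]=C('2')+0=2+0=2
L[1]='a': occ=0, LF[1]=C('a')+0=3+0=3
L[2]='0': occ=0, LF[2]=C('0')+0=1+0=1
L[3]='b': occ=0, LF[3]=C('b')+0=4+0=4
L[4]='d': occ=0, LF[4]=C('d')+0=5+0=5
L[5]='d': occ=1, LF[5]=C('d')+1=5+1=6
L[6]='$': occ=0, LF[6]=C('$')+0=0+0=0

Answer: 2 3 1 4 5 6 0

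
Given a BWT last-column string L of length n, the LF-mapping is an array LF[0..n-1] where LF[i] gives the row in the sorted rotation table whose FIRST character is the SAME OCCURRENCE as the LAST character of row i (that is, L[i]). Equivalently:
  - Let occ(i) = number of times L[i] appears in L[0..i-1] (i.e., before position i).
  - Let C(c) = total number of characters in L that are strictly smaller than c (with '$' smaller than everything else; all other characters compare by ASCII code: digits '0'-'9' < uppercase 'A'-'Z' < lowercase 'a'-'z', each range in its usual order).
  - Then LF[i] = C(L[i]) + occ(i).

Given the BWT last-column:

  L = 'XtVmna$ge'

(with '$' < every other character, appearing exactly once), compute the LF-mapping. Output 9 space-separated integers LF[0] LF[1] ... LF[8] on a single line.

Answer: 2 8 1 6 7 3 0 5 4

Derivation:
Char counts: '$':1, 'V':1, 'X':1, 'a':1, 'e':1, 'g':1, 'm':1, 'n':1, 't':1
C (first-col start): C('$')=0, C('V')=1, C('X')=2, C('a')=3, C('e')=4, C('g')=5, C('m')=6, C('n')=7, C('t')=8
L[0]='X': occ=0, LF[0]=C('X')+0=2+0=2
L[1]='t': occ=0, LF[1]=C('t')+0=8+0=8
L[2]='V': occ=0, LF[2]=C('V')+0=1+0=1
L[3]='m': occ=0, LF[3]=C('m')+0=6+0=6
L[4]='n': occ=0, LF[4]=C('n')+0=7+0=7
L[5]='a': occ=0, LF[5]=C('a')+0=3+0=3
L[6]='$': occ=0, LF[6]=C('$')+0=0+0=0
L[7]='g': occ=0, LF[7]=C('g')+0=5+0=5
L[8]='e': occ=0, LF[8]=C('e')+0=4+0=4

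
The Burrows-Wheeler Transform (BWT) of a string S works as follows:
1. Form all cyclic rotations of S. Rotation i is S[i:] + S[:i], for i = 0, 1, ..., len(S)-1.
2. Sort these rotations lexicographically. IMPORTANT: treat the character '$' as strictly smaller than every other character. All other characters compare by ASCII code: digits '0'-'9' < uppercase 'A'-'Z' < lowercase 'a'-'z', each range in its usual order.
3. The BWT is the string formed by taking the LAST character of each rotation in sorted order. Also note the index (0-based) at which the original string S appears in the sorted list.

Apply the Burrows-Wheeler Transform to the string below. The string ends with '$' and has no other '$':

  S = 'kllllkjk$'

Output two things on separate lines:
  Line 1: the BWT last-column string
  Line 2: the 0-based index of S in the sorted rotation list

All 9 rotations (rotation i = S[i:]+S[:i]):
  rot[0] = kllllkjk$
  rot[1] = llllkjk$k
  rot[2] = lllkjk$kl
  rot[3] = llkjk$kll
  rot[4] = lkjk$klll
  rot[5] = kjk$kllll
  rot[6] = jk$kllllk
  rot[7] = k$kllllkj
  rot[8] = $kllllkjk
Sorted (with $ < everything):
  sorted[0] = $kllllkjk  (last char: 'k')
  sorted[1] = jk$kllllk  (last char: 'k')
  sorted[2] = k$kllllkj  (last char: 'j')
  sorted[3] = kjk$kllll  (last char: 'l')
  sorted[4] = kllllkjk$  (last char: '$')
  sorted[5] = lkjk$klll  (last char: 'l')
  sorted[6] = llkjk$kll  (last char: 'l')
  sorted[7] = lllkjk$kl  (last char: 'l')
  sorted[8] = llllkjk$k  (last char: 'k')
Last column: kkjl$lllk
Original string S is at sorted index 4

Answer: kkjl$lllk
4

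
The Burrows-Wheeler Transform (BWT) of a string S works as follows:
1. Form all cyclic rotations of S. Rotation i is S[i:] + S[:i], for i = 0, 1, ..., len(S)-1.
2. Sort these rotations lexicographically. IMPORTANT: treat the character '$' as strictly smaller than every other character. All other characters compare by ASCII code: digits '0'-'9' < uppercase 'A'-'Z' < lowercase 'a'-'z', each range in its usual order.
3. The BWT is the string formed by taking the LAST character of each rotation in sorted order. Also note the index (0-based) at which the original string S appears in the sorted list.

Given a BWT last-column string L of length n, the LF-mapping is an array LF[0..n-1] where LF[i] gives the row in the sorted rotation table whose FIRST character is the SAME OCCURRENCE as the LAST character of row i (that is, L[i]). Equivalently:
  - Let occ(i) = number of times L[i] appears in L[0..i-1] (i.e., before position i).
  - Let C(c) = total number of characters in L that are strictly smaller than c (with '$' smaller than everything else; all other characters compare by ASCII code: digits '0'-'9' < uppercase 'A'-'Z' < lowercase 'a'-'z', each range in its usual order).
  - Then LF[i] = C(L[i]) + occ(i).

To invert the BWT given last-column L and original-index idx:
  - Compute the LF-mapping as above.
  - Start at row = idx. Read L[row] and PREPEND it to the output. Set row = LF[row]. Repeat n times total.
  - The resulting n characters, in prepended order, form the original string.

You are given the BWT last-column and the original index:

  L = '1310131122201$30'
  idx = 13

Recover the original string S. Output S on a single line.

Answer: 300331021221111$

Derivation:
LF mapping: 4 13 5 1 6 14 7 8 10 11 12 2 9 0 15 3
Walk LF starting at row 13, prepending L[row]:
  step 1: row=13, L[13]='$', prepend. Next row=LF[13]=0
  step 2: row=0, L[0]='1', prepend. Next row=LF[0]=4
  step 3: row=4, L[4]='1', prepend. Next row=LF[4]=6
  step 4: row=6, L[6]='1', prepend. Next row=LF[6]=7
  step 5: row=7, L[7]='1', prepend. Next row=LF[7]=8
  step 6: row=8, L[8]='2', prepend. Next row=LF[8]=10
  step 7: row=10, L[10]='2', prepend. Next row=LF[10]=12
  step 8: row=12, L[12]='1', prepend. Next row=LF[12]=9
  step 9: row=9, L[9]='2', prepend. Next row=LF[9]=11
  step 10: row=11, L[11]='0', prepend. Next row=LF[11]=2
  step 11: row=2, L[2]='1', prepend. Next row=LF[2]=5
  step 12: row=5, L[5]='3', prepend. Next row=LF[5]=14
  step 13: row=14, L[14]='3', prepend. Next row=LF[14]=15
  step 14: row=15, L[15]='0', prepend. Next row=LF[15]=3
  step 15: row=3, L[3]='0', prepend. Next row=LF[3]=1
  step 16: row=1, L[1]='3', prepend. Next row=LF[1]=13
Reversed output: 300331021221111$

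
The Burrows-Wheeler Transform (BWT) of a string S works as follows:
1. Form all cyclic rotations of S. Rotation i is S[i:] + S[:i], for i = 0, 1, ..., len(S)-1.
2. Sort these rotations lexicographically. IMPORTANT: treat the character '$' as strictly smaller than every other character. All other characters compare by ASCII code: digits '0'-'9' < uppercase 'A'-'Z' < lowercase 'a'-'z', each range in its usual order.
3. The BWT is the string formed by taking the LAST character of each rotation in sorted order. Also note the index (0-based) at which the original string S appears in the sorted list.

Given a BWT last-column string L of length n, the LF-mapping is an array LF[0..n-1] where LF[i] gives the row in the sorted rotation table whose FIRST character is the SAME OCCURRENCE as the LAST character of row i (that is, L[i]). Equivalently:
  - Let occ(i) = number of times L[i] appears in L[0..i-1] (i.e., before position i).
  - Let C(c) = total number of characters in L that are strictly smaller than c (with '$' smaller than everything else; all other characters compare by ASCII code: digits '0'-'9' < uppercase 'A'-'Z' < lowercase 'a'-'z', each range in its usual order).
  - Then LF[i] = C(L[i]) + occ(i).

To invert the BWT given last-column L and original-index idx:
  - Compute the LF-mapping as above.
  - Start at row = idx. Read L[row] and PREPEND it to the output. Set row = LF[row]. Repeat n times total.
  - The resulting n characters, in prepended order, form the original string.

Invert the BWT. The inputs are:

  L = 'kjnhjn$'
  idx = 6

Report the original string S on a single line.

LF mapping: 4 2 5 1 3 6 0
Walk LF starting at row 6, prepending L[row]:
  step 1: row=6, L[6]='$', prepend. Next row=LF[6]=0
  step 2: row=0, L[0]='k', prepend. Next row=LF[0]=4
  step 3: row=4, L[4]='j', prepend. Next row=LF[4]=3
  step 4: row=3, L[3]='h', prepend. Next row=LF[3]=1
  step 5: row=1, L[1]='j', prepend. Next row=LF[1]=2
  step 6: row=2, L[2]='n', prepend. Next row=LF[2]=5
  step 7: row=5, L[5]='n', prepend. Next row=LF[5]=6
Reversed output: nnjhjk$

Answer: nnjhjk$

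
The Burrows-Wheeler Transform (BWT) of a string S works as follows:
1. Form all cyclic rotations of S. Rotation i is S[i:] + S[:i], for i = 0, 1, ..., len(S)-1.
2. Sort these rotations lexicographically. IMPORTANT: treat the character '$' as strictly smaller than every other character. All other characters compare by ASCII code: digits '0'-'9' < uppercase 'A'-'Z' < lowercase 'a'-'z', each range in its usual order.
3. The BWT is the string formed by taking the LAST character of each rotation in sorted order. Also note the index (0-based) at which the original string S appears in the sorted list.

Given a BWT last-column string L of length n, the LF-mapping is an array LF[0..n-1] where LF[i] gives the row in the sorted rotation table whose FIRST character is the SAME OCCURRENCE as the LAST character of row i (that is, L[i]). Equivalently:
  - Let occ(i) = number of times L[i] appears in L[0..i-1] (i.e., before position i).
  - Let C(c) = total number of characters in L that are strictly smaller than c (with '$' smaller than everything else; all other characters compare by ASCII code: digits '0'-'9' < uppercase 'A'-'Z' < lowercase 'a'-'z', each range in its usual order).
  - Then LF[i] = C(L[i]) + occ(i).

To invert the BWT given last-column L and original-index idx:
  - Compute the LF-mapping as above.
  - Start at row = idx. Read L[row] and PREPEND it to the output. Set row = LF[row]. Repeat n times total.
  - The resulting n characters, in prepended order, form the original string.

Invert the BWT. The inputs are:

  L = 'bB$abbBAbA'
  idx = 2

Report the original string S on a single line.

Answer: AbbaBAbBb$

Derivation:
LF mapping: 6 3 0 5 7 8 4 1 9 2
Walk LF starting at row 2, prepending L[row]:
  step 1: row=2, L[2]='$', prepend. Next row=LF[2]=0
  step 2: row=0, L[0]='b', prepend. Next row=LF[0]=6
  step 3: row=6, L[6]='B', prepend. Next row=LF[6]=4
  step 4: row=4, L[4]='b', prepend. Next row=LF[4]=7
  step 5: row=7, L[7]='A', prepend. Next row=LF[7]=1
  step 6: row=1, L[1]='B', prepend. Next row=LF[1]=3
  step 7: row=3, L[3]='a', prepend. Next row=LF[3]=5
  step 8: row=5, L[5]='b', prepend. Next row=LF[5]=8
  step 9: row=8, L[8]='b', prepend. Next row=LF[8]=9
  step 10: row=9, L[9]='A', prepend. Next row=LF[9]=2
Reversed output: AbbaBAbBb$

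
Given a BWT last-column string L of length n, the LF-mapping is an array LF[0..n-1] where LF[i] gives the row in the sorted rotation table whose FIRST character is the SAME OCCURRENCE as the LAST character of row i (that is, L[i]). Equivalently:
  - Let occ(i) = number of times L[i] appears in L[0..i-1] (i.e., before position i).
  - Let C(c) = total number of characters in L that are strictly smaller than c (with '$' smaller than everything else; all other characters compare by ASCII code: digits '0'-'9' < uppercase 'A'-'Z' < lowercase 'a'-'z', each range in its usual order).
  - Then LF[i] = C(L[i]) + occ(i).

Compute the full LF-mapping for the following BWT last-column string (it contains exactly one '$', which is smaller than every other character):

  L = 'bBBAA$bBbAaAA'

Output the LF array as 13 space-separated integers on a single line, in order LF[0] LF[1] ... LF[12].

Char counts: '$':1, 'A':5, 'B':3, 'a':1, 'b':3
C (first-col start): C('$')=0, C('A')=1, C('B')=6, C('a')=9, C('b')=10
L[0]='b': occ=0, LF[0]=C('b')+0=10+0=10
L[1]='B': occ=0, LF[1]=C('B')+0=6+0=6
L[2]='B': occ=1, LF[2]=C('B')+1=6+1=7
L[3]='A': occ=0, LF[3]=C('A')+0=1+0=1
L[4]='A': occ=1, LF[4]=C('A')+1=1+1=2
L[5]='$': occ=0, LF[5]=C('$')+0=0+0=0
L[6]='b': occ=1, LF[6]=C('b')+1=10+1=11
L[7]='B': occ=2, LF[7]=C('B')+2=6+2=8
L[8]='b': occ=2, LF[8]=C('b')+2=10+2=12
L[9]='A': occ=2, LF[9]=C('A')+2=1+2=3
L[10]='a': occ=0, LF[10]=C('a')+0=9+0=9
L[11]='A': occ=3, LF[11]=C('A')+3=1+3=4
L[12]='A': occ=4, LF[12]=C('A')+4=1+4=5

Answer: 10 6 7 1 2 0 11 8 12 3 9 4 5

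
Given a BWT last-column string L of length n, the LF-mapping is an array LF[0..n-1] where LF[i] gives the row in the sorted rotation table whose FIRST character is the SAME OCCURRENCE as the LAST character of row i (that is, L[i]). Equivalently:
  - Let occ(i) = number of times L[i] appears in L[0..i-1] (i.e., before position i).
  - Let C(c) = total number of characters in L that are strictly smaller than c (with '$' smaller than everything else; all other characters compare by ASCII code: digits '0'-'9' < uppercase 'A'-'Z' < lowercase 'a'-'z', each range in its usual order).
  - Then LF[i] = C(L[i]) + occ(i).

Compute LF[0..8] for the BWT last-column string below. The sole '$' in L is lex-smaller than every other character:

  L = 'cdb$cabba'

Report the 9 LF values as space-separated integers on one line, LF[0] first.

Answer: 6 8 3 0 7 1 4 5 2

Derivation:
Char counts: '$':1, 'a':2, 'b':3, 'c':2, 'd':1
C (first-col start): C('$')=0, C('a')=1, C('b')=3, C('c')=6, C('d')=8
L[0]='c': occ=0, LF[0]=C('c')+0=6+0=6
L[1]='d': occ=0, LF[1]=C('d')+0=8+0=8
L[2]='b': occ=0, LF[2]=C('b')+0=3+0=3
L[3]='$': occ=0, LF[3]=C('$')+0=0+0=0
L[4]='c': occ=1, LF[4]=C('c')+1=6+1=7
L[5]='a': occ=0, LF[5]=C('a')+0=1+0=1
L[6]='b': occ=1, LF[6]=C('b')+1=3+1=4
L[7]='b': occ=2, LF[7]=C('b')+2=3+2=5
L[8]='a': occ=1, LF[8]=C('a')+1=1+1=2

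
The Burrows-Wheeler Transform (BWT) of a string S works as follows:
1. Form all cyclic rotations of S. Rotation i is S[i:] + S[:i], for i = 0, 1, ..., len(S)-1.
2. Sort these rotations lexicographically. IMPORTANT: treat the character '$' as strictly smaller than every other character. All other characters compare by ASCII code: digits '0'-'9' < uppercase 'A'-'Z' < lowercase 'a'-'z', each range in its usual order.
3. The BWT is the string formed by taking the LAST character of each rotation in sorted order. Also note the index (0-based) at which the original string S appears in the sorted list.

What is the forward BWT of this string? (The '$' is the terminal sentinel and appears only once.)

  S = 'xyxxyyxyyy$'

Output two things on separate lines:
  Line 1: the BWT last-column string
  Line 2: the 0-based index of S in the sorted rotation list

All 11 rotations (rotation i = S[i:]+S[:i]):
  rot[0] = xyxxyyxyyy$
  rot[1] = yxxyyxyyy$x
  rot[2] = xxyyxyyy$xy
  rot[3] = xyyxyyy$xyx
  rot[4] = yyxyyy$xyxx
  rot[5] = yxyyy$xyxxy
  rot[6] = xyyy$xyxxyy
  rot[7] = yyy$xyxxyyx
  rot[8] = yy$xyxxyyxy
  rot[9] = y$xyxxyyxyy
  rot[10] = $xyxxyyxyyy
Sorted (with $ < everything):
  sorted[0] = $xyxxyyxyyy  (last char: 'y')
  sorted[1] = xxyyxyyy$xy  (last char: 'y')
  sorted[2] = xyxxyyxyyy$  (last char: '$')
  sorted[3] = xyyxyyy$xyx  (last char: 'x')
  sorted[4] = xyyy$xyxxyy  (last char: 'y')
  sorted[5] = y$xyxxyyxyy  (last char: 'y')
  sorted[6] = yxxyyxyyy$x  (last char: 'x')
  sorted[7] = yxyyy$xyxxy  (last char: 'y')
  sorted[8] = yy$xyxxyyxy  (last char: 'y')
  sorted[9] = yyxyyy$xyxx  (last char: 'x')
  sorted[10] = yyy$xyxxyyx  (last char: 'x')
Last column: yy$xyyxyyxx
Original string S is at sorted index 2

Answer: yy$xyyxyyxx
2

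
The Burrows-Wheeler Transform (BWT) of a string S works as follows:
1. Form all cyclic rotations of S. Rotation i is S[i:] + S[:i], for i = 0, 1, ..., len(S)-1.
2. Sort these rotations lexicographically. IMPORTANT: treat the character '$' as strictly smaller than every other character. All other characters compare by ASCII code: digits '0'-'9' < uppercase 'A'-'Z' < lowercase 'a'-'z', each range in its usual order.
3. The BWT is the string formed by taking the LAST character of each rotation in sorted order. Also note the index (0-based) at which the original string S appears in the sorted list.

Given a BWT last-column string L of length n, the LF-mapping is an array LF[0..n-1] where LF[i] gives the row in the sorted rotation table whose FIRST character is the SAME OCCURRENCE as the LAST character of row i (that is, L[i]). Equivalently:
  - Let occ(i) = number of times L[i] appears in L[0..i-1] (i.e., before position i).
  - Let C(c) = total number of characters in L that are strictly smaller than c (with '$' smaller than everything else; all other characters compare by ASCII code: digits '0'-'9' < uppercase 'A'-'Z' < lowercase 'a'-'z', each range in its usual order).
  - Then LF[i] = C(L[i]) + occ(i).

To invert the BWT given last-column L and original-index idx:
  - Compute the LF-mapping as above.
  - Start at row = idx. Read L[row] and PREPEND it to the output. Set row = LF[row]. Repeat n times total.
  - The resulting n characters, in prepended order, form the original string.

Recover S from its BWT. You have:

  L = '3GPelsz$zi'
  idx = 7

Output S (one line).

LF mapping: 1 2 3 4 6 7 8 0 9 5
Walk LF starting at row 7, prepending L[row]:
  step 1: row=7, L[7]='$', prepend. Next row=LF[7]=0
  step 2: row=0, L[0]='3', prepend. Next row=LF[0]=1
  step 3: row=1, L[1]='G', prepend. Next row=LF[1]=2
  step 4: row=2, L[2]='P', prepend. Next row=LF[2]=3
  step 5: row=3, L[3]='e', prepend. Next row=LF[3]=4
  step 6: row=4, L[4]='l', prepend. Next row=LF[4]=6
  step 7: row=6, L[6]='z', prepend. Next row=LF[6]=8
  step 8: row=8, L[8]='z', prepend. Next row=LF[8]=9
  step 9: row=9, L[9]='i', prepend. Next row=LF[9]=5
  step 10: row=5, L[5]='s', prepend. Next row=LF[5]=7
Reversed output: sizzlePG3$

Answer: sizzlePG3$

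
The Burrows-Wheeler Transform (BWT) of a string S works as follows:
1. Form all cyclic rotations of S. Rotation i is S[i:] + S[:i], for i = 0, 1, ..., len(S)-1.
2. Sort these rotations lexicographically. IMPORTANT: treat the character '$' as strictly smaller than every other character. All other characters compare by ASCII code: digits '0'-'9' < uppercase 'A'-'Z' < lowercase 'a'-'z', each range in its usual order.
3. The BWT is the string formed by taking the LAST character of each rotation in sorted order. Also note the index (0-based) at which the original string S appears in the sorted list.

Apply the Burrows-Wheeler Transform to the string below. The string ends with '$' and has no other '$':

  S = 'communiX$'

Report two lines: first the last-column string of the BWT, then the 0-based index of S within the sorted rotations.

Answer: Xi$nomucm
2

Derivation:
All 9 rotations (rotation i = S[i:]+S[:i]):
  rot[0] = communiX$
  rot[1] = ommuniX$c
  rot[2] = mmuniX$co
  rot[3] = muniX$com
  rot[4] = uniX$comm
  rot[5] = niX$commu
  rot[6] = iX$commun
  rot[7] = X$communi
  rot[8] = $communiX
Sorted (with $ < everything):
  sorted[0] = $communiX  (last char: 'X')
  sorted[1] = X$communi  (last char: 'i')
  sorted[2] = communiX$  (last char: '$')
  sorted[3] = iX$commun  (last char: 'n')
  sorted[4] = mmuniX$co  (last char: 'o')
  sorted[5] = muniX$com  (last char: 'm')
  sorted[6] = niX$commu  (last char: 'u')
  sorted[7] = ommuniX$c  (last char: 'c')
  sorted[8] = uniX$comm  (last char: 'm')
Last column: Xi$nomucm
Original string S is at sorted index 2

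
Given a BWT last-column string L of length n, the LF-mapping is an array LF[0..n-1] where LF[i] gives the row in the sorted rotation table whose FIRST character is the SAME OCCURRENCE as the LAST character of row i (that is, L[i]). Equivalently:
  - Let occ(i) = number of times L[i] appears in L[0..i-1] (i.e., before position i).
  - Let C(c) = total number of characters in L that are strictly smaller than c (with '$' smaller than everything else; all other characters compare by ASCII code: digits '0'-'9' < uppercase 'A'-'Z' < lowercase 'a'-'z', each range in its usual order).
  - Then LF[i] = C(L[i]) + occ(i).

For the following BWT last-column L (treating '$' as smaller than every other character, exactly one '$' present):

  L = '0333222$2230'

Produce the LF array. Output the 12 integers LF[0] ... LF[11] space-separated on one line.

Answer: 1 8 9 10 3 4 5 0 6 7 11 2

Derivation:
Char counts: '$':1, '0':2, '2':5, '3':4
C (first-col start): C('$')=0, C('0')=1, C('2')=3, C('3')=8
L[0]='0': occ=0, LF[0]=C('0')+0=1+0=1
L[1]='3': occ=0, LF[1]=C('3')+0=8+0=8
L[2]='3': occ=1, LF[2]=C('3')+1=8+1=9
L[3]='3': occ=2, LF[3]=C('3')+2=8+2=10
L[4]='2': occ=0, LF[4]=C('2')+0=3+0=3
L[5]='2': occ=1, LF[5]=C('2')+1=3+1=4
L[6]='2': occ=2, LF[6]=C('2')+2=3+2=5
L[7]='$': occ=0, LF[7]=C('$')+0=0+0=0
L[8]='2': occ=3, LF[8]=C('2')+3=3+3=6
L[9]='2': occ=4, LF[9]=C('2')+4=3+4=7
L[10]='3': occ=3, LF[10]=C('3')+3=8+3=11
L[11]='0': occ=1, LF[11]=C('0')+1=1+1=2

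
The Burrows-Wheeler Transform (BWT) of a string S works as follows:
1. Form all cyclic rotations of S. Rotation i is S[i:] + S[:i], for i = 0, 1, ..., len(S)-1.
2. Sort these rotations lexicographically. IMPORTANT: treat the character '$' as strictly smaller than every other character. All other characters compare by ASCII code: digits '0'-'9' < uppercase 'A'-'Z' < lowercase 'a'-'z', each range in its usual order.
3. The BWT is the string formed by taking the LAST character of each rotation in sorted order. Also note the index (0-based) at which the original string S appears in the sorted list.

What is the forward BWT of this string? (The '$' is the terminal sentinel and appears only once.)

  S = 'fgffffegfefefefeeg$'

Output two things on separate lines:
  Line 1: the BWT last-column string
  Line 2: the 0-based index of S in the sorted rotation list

Answer: gffffefeeegfffg$eef
15

Derivation:
All 19 rotations (rotation i = S[i:]+S[:i]):
  rot[0] = fgffffegfefefefeeg$
  rot[1] = gffffegfefefefeeg$f
  rot[2] = ffffegfefefefeeg$fg
  rot[3] = fffegfefefefeeg$fgf
  rot[4] = ffegfefefefeeg$fgff
  rot[5] = fegfefefefeeg$fgfff
  rot[6] = egfefefefeeg$fgffff
  rot[7] = gfefefefeeg$fgffffe
  rot[8] = fefefefeeg$fgffffeg
  rot[9] = efefefeeg$fgffffegf
  rot[10] = fefefeeg$fgffffegfe
  rot[11] = efefeeg$fgffffegfef
  rot[12] = fefeeg$fgffffegfefe
  rot[13] = efeeg$fgffffegfefef
  rot[14] = feeg$fgffffegfefefe
  rot[15] = eeg$fgffffegfefefef
  rot[16] = eg$fgffffegfefefefe
  rot[17] = g$fgffffegfefefefee
  rot[18] = $fgffffegfefefefeeg
Sorted (with $ < everything):
  sorted[0] = $fgffffegfefefefeeg  (last char: 'g')
  sorted[1] = eeg$fgffffegfefefef  (last char: 'f')
  sorted[2] = efeeg$fgffffegfefef  (last char: 'f')
  sorted[3] = efefeeg$fgffffegfef  (last char: 'f')
  sorted[4] = efefefeeg$fgffffegf  (last char: 'f')
  sorted[5] = eg$fgffffegfefefefe  (last char: 'e')
  sorted[6] = egfefefefeeg$fgffff  (last char: 'f')
  sorted[7] = feeg$fgffffegfefefe  (last char: 'e')
  sorted[8] = fefeeg$fgffffegfefe  (last char: 'e')
  sorted[9] = fefefeeg$fgffffegfe  (last char: 'e')
  sorted[10] = fefefefeeg$fgffffeg  (last char: 'g')
  sorted[11] = fegfefefefeeg$fgfff  (last char: 'f')
  sorted[12] = ffegfefefefeeg$fgff  (last char: 'f')
  sorted[13] = fffegfefefefeeg$fgf  (last char: 'f')
  sorted[14] = ffffegfefefefeeg$fg  (last char: 'g')
  sorted[15] = fgffffegfefefefeeg$  (last char: '$')
  sorted[16] = g$fgffffegfefefefee  (last char: 'e')
  sorted[17] = gfefefefeeg$fgffffe  (last char: 'e')
  sorted[18] = gffffegfefefefeeg$f  (last char: 'f')
Last column: gffffefeeegfffg$eef
Original string S is at sorted index 15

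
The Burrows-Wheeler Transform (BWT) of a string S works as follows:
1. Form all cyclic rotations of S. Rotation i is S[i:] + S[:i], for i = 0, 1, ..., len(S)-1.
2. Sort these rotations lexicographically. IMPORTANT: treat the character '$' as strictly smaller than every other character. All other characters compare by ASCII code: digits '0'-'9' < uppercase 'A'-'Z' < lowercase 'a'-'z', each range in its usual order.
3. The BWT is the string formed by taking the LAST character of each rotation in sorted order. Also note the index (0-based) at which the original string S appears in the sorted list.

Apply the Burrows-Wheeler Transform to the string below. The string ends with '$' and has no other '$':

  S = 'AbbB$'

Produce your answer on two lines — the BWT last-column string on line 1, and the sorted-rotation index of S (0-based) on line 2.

Answer: B$bbA
1

Derivation:
All 5 rotations (rotation i = S[i:]+S[:i]):
  rot[0] = AbbB$
  rot[1] = bbB$A
  rot[2] = bB$Ab
  rot[3] = B$Abb
  rot[4] = $AbbB
Sorted (with $ < everything):
  sorted[0] = $AbbB  (last char: 'B')
  sorted[1] = AbbB$  (last char: '$')
  sorted[2] = B$Abb  (last char: 'b')
  sorted[3] = bB$Ab  (last char: 'b')
  sorted[4] = bbB$A  (last char: 'A')
Last column: B$bbA
Original string S is at sorted index 1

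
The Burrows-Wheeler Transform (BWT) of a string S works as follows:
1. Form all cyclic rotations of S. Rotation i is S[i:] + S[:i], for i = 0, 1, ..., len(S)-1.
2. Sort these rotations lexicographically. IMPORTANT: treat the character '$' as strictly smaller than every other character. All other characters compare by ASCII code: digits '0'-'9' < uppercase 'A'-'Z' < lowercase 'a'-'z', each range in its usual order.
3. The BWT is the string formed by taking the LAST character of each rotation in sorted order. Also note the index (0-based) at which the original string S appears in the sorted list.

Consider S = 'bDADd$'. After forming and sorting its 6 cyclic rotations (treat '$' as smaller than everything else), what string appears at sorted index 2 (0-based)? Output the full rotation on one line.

Answer: DADd$b

Derivation:
All 6 rotations (rotation i = S[i:]+S[:i]):
  rot[0] = bDADd$
  rot[1] = DADd$b
  rot[2] = ADd$bD
  rot[3] = Dd$bDA
  rot[4] = d$bDAD
  rot[5] = $bDADd
Sorted (with $ < everything):
  sorted[0] = $bDADd
  sorted[1] = ADd$bD
  sorted[2] = DADd$b
  sorted[3] = Dd$bDA
  sorted[4] = bDADd$
  sorted[5] = d$bDAD
sorted[2] = DADd$b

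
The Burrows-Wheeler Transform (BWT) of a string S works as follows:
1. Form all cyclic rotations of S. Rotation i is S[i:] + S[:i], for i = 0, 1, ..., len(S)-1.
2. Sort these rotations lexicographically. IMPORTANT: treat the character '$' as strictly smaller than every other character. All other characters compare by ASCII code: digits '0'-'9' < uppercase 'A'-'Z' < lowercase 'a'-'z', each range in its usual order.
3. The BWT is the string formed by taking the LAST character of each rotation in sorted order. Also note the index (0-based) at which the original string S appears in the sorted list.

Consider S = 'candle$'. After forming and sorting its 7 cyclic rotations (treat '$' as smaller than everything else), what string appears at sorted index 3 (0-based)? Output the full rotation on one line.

All 7 rotations (rotation i = S[i:]+S[:i]):
  rot[0] = candle$
  rot[1] = andle$c
  rot[2] = ndle$ca
  rot[3] = dle$can
  rot[4] = le$cand
  rot[5] = e$candl
  rot[6] = $candle
Sorted (with $ < everything):
  sorted[0] = $candle
  sorted[1] = andle$c
  sorted[2] = candle$
  sorted[3] = dle$can
  sorted[4] = e$candl
  sorted[5] = le$cand
  sorted[6] = ndle$ca
sorted[3] = dle$can

Answer: dle$can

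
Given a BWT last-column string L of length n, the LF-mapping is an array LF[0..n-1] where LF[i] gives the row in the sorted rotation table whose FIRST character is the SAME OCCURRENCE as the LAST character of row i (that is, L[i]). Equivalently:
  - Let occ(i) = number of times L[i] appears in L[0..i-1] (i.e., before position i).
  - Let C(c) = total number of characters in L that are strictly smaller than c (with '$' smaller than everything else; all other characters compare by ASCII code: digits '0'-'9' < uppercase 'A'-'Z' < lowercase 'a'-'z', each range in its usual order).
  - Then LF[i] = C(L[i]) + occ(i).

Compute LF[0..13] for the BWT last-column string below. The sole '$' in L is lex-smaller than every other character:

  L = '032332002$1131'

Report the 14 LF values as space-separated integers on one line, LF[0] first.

Answer: 1 10 7 11 12 8 2 3 9 0 4 5 13 6

Derivation:
Char counts: '$':1, '0':3, '1':3, '2':3, '3':4
C (first-col start): C('$')=0, C('0')=1, C('1')=4, C('2')=7, C('3')=10
L[0]='0': occ=0, LF[0]=C('0')+0=1+0=1
L[1]='3': occ=0, LF[1]=C('3')+0=10+0=10
L[2]='2': occ=0, LF[2]=C('2')+0=7+0=7
L[3]='3': occ=1, LF[3]=C('3')+1=10+1=11
L[4]='3': occ=2, LF[4]=C('3')+2=10+2=12
L[5]='2': occ=1, LF[5]=C('2')+1=7+1=8
L[6]='0': occ=1, LF[6]=C('0')+1=1+1=2
L[7]='0': occ=2, LF[7]=C('0')+2=1+2=3
L[8]='2': occ=2, LF[8]=C('2')+2=7+2=9
L[9]='$': occ=0, LF[9]=C('$')+0=0+0=0
L[10]='1': occ=0, LF[10]=C('1')+0=4+0=4
L[11]='1': occ=1, LF[11]=C('1')+1=4+1=5
L[12]='3': occ=3, LF[12]=C('3')+3=10+3=13
L[13]='1': occ=2, LF[13]=C('1')+2=4+2=6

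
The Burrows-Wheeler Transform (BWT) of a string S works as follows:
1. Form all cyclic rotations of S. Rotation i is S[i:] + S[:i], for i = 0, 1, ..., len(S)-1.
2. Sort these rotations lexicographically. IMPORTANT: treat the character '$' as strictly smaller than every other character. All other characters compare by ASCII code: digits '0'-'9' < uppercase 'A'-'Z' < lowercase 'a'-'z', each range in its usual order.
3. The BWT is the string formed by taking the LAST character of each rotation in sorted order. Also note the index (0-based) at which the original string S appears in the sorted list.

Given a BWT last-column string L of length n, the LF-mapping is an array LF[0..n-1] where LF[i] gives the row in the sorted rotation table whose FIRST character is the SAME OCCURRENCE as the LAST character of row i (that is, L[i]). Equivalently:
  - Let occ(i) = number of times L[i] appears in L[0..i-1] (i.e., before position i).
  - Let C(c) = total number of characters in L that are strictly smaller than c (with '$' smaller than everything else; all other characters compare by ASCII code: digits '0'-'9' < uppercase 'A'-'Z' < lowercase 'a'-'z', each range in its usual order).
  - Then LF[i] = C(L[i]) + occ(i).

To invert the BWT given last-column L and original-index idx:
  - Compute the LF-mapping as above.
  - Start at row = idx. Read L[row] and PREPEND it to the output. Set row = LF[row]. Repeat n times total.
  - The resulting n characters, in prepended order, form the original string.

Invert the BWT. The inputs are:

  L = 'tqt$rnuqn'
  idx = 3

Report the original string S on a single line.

Answer: qnrqtnut$

Derivation:
LF mapping: 6 3 7 0 5 1 8 4 2
Walk LF starting at row 3, prepending L[row]:
  step 1: row=3, L[3]='$', prepend. Next row=LF[3]=0
  step 2: row=0, L[0]='t', prepend. Next row=LF[0]=6
  step 3: row=6, L[6]='u', prepend. Next row=LF[6]=8
  step 4: row=8, L[8]='n', prepend. Next row=LF[8]=2
  step 5: row=2, L[2]='t', prepend. Next row=LF[2]=7
  step 6: row=7, L[7]='q', prepend. Next row=LF[7]=4
  step 7: row=4, L[4]='r', prepend. Next row=LF[4]=5
  step 8: row=5, L[5]='n', prepend. Next row=LF[5]=1
  step 9: row=1, L[1]='q', prepend. Next row=LF[1]=3
Reversed output: qnrqtnut$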